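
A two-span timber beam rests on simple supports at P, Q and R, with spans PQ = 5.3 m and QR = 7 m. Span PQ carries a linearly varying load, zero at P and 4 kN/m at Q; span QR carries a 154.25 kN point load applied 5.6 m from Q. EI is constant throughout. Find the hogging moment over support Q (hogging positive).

Release continuity at Q by inserting a hinge; the redundant is the internal moment M_Q. The primary structure is two simply-supported spans PQ and QR.
End slopes at the hinge Q, treating each span as simply supported:
  span PQ: triangular load, peak 4: w₀L³/(45EI) = 13.23/EI
  span QR: point load 154.25 at a = 5.6: Pab(L + b)/(6LEI) = 241.9/EI
  relative rotation θ_0 = (13.23 + 241.9)/EI = 255.1/EI
A unit hogging moment at Q produces rotation L₁/(3EI) + L₂/(3EI) = 4.1/EI.
Slope continuity at Q: θ_0 = M_Q·4.1/EI, so M_Q = 255.1/4.1 = 62.22 kN·m (hogging).

M_Q = 62.22 kN·m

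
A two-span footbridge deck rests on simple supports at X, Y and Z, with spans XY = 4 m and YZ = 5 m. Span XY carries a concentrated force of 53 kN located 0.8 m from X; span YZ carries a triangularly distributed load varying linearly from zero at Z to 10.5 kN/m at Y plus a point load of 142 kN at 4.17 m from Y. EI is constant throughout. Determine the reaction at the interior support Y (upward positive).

R_Y = 74.44 kN

Release continuity at Y by inserting a hinge; the redundant is the internal moment M_Y. The primary structure is two simply-supported spans XY and YZ.
End slopes at the hinge Y, treating each span as simply supported:
  span XY: point load 53 at a = 0.8: Pab(L + a)/(6LEI) = 27.14/EI
  span YZ: triangular load, peak 10.5: w₀L³/(45EI) = 29.17/EI
  span YZ: point load 142 at a = 4.17: Pab(L + b)/(6LEI) = 95.51/EI
  relative rotation θ_0 = (27.14 + 124.7)/EI = 151.8/EI
A unit hogging moment at Y produces rotation L₁/(3EI) + L₂/(3EI) = 3/EI.
Slope continuity at Y: θ_0 = M_Y·3/EI, so M_Y = 151.8/3 = 50.6 kN·m (hogging).
Span XY, ΣM about X with M_Y applied at Y: R_Y^{XY}·4 = 42.4 + 50.6, so R_Y^{XY} = 23.25 kN and R_X = 53 − 23.25 = 29.75 kN.
Span YZ, ΣM about Z: R_Y^{YZ}·5 = 205.4 + 50.6, so R_Y^{YZ} = 51.19 kN and R_Z = 168.2 − 51.19 = 117.1 kN.
R_Y = 23.25 + 51.19 = 74.44 kN.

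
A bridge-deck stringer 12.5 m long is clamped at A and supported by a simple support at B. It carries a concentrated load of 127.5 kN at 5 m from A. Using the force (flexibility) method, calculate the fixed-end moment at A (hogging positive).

M_A = 306 kN·m

Remove the prop at B; the released (primary) structure is a cantilever built in at A.
Deflection at B on the released cantilever, summing each load's contribution:
  point load 127.5 at a = 5: Pa²(3L − a)/(6EI) = 17266/EI
Tip deflection under a unit load at B: L³/(3EI) = 651/EI.
Compatibility at B: δ_0 − R_B·δ_{BB} = 0, so R_B = 17266/651 = 26.52 kN.
Moment equilibrium about A: M_A = Σ(load moments about A) − R_B·L = 637.5 − 26.52×12.5 = 306 kN·m.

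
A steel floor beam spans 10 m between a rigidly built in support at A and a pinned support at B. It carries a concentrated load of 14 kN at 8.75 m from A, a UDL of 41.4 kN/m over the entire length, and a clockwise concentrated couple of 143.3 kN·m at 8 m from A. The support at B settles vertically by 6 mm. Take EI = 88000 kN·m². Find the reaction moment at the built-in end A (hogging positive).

M_A = 478.9 kN·m

Take the reaction at B as the redundant and release it; the primary structure is a cantilever fixed at A.
Deflection at B on the released cantilever, summing each load's contribution:
  point load 14 at a = 8.75: Pa²(3L − a)/(6EI) = 3796/EI
  UDL 41.4: wL⁴/(8EI) = 51750/EI
  clockwise couple 143.3 at a = 8: M₀a(2L − a)/(2EI) = 6878/EI
  δ_0 = 62425/EI
Flexibility coefficient — unit upward force at B: δ_{BB} = L³/(3EI) = 333.3/EI.
With EI = 88000 kN·m²: δ_0 = 0.70937 m and δ_{BB} = 0.003788 m/kN.
Compatibility — the beam at B must follow the support down by 0.006 m: δ_0 − R_B·δ_{BB} = 0.006, so R_B = (0.70937 − 0.006)/0.003788 = 185.7 kN.
Moment equilibrium about A: M_A = Σ(load moments about A) − R_B·L = 2336 − 185.7×10 = 478.9 kN·m.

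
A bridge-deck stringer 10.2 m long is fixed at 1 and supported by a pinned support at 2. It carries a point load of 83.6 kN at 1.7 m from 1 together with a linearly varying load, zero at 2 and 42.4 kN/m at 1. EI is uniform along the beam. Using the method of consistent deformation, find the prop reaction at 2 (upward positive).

Take the reaction at 2 as the redundant and release it; the primary structure is a cantilever fixed at 1.
Deflection at 2 on the released cantilever, summing each load's contribution:
  point load 83.6 at a = 1.7: Pa²(3L − a)/(6EI) = 1164/EI
  triangular load, peak 42.4 at the fixed end: w₀L⁴/(30EI) = 15298/EI
  δ_0 = 16462/EI
Flexibility coefficient — unit upward force at 2: δ_{22} = L³/(3EI) = 353.7/EI.
The prop prevents deflection at 2: R_2 = δ_0/δ_{22} = 16462/353.7 = 46.54 kN.

R_2 = 46.54 kN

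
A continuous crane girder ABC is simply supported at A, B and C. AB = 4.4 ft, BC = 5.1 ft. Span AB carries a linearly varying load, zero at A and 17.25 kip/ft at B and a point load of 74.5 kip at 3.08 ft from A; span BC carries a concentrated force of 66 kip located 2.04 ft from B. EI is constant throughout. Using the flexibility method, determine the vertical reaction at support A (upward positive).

Take M_B as the redundant. Released structure: two simple spans AB and BC with a hinge at B.
Rotations at B on the released spans (each span's end-slope, ×1/EI):
  span AB: triangular load, peak 17.25: w₀L³/(45EI) = 32.65/EI
  span AB: point load 74.5 at a = 3.08: Pab(L + a)/(6LEI) = 85.82/EI
  span BC: point load 66 at a = 2.04: Pab(L + b)/(6LEI) = 109.9/EI
  relative rotation θ_0 = (118.5 + 109.9)/EI = 228.3/EI
A unit hogging moment at B produces rotation L₁/(3EI) + L₂/(3EI) = 3.167/EI.
Slope continuity at B: θ_0 = M_B·3.167/EI, so M_B = 228.3/3.167 = 72.11 kip·ft (hogging).
Span AB, ΣM about A with M_B applied at B: R_B^{AB}·4.4 = 340.8 + 72.11, so R_B^{AB} = 93.84 kip and R_A = 112.5 − 93.84 = 18.61 kip.

R_A = 18.61 kip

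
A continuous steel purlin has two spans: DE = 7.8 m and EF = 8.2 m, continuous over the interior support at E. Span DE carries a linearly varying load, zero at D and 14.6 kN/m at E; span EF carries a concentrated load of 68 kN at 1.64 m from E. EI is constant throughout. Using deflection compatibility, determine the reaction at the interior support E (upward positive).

R_E = 109.9 kN

Take M_E as the redundant. Released structure: two simple spans DE and EF with a hinge at E.
Rotations at E on the released spans (each span's end-slope, ×1/EI):
  span DE: triangular load, peak 14.6: w₀L³/(45EI) = 154/EI
  span EF: point load 68 at a = 1.64: Pab(L + b)/(6LEI) = 219.5/EI
  relative rotation θ_0 = (154 + 219.5)/EI = 373.4/EI
A unit hogging moment at E produces rotation L₁/(3EI) + L₂/(3EI) = 5.333/EI.
Slope continuity at E: θ_0 = M_E·5.333/EI, so M_E = 373.4/5.333 = 70.02 kN·m (hogging).
Span DE, ΣM about D with M_E applied at E: R_E^{DE}·7.8 = 296.1 + 70.02, so R_E^{DE} = 46.94 kN and R_D = 56.94 − 46.94 = 10 kN.
Span EF, ΣM about F: R_E^{EF}·8.2 = 446.1 + 70.02, so R_E^{EF} = 62.94 kN and R_F = 68 − 62.94 = 5.061 kN.
R_E = 46.94 + 62.94 = 109.9 kN.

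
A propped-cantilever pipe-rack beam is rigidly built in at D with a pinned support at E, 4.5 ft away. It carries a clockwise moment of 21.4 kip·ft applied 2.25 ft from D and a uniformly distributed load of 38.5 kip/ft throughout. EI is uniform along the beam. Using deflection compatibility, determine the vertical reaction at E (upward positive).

Take the reaction at E as the redundant and release it; the primary structure is a cantilever fixed at D.
Free-end deflection of the primary structure under the applied loading (downward +):
  clockwise couple 21.4 at a = 2.25: M₀a(2L − a)/(2EI) = 162.5/EI
  UDL 38.5: wL⁴/(8EI) = 1973/EI
  δ_0 = 2136/EI
Tip deflection under a unit load at E: L³/(3EI) = 30.38/EI.
The prop prevents deflection at E: R_E = δ_0/δ_{EE} = 2136/30.38 = 70.32 kip.

R_E = 70.32 kip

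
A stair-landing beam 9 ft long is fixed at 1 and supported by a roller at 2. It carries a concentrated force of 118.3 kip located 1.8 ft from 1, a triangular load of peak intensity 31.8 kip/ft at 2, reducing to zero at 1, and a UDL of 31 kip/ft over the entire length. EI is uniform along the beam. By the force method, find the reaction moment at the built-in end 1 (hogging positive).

M_1 = 617.4 kip·ft

Choose R_2 as the redundant. The primary structure is the cantilever fixed at 1.
Primary-structure tip deflection at 2 by superposition:
  point load 118.3 at a = 1.8: Pa²(3L − a)/(6EI) = 1610/EI
  triangular load, peak 31.8 at the free end: 11w₀L⁴/(120EI) = 19125/EI
  UDL 31: wL⁴/(8EI) = 25424/EI
  δ_0 = 46159/EI
Flexibility coefficient — unit upward force at 2: δ_{22} = L³/(3EI) = 243/EI.
The prop prevents deflection at 2: R_2 = δ_0/δ_{22} = 46159/243 = 190 kip.
Moment equilibrium about 1: M_1 = Σ(load moments about 1) − R_2·L = 2327 − 190×9 = 617.4 kip·ft.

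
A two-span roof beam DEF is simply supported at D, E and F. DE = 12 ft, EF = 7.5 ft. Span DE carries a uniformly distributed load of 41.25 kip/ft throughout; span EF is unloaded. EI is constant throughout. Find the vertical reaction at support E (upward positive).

R_E = 346.5 kip

Take M_E as the redundant. Released structure: two simple spans DE and EF with a hinge at E.
Rotations at E on the released spans (each span's end-slope, ×1/EI):
  span DE: UDL 41.25: wL³/(24EI) = 2970/EI
  relative rotation θ_0 = (2970 + 0)/EI = 2970/EI
A unit hogging moment at E produces rotation L₁/(3EI) + L₂/(3EI) = 6.5/EI.
Compatibility: M_E·(L₁+L₂)/(3EI) = θ_0, giving M_E = 456.9 kip·ft (hogging).
Span DE, ΣM about D with M_E applied at E: R_E^{DE}·12 = 2970 + 456.9, so R_E^{DE} = 285.6 kip and R_D = 495 − 285.6 = 209.4 kip.
Span EF, ΣM about F: R_E^{EF}·7.5 = 0 + 456.9, so R_E^{EF} = 60.92 kip and R_F = 0 − 60.92 = -60.92 kip.
R_E = 285.6 + 60.92 = 346.5 kip.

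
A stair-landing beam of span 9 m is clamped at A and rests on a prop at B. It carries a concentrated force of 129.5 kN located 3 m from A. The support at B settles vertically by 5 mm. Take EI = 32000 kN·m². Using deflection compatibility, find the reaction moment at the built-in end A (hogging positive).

M_A = 221.8 kN·m

Release the roller at B. Primary structure: cantilever fixed at A.
Free-end deflection of the primary structure under the applied loading (downward +):
  point load 129.5 at a = 3: Pa²(3L − a)/(6EI) = 4662/EI
Tip deflection under a unit load at B: L³/(3EI) = 243/EI.
With EI = 32000 kN·m²: δ_0 = 0.14569 m and δ_{BB} = 0.007594 m/kN.
Compatibility — the beam at B must follow the support down by 0.005 m: δ_0 − R_B·δ_{BB} = 0.005, so R_B = (0.14569 − 0.005)/0.007594 = 18.53 kN.
Moment equilibrium about A: M_A = Σ(load moments about A) − R_B·L = 388.5 − 18.53×9 = 221.8 kN·m.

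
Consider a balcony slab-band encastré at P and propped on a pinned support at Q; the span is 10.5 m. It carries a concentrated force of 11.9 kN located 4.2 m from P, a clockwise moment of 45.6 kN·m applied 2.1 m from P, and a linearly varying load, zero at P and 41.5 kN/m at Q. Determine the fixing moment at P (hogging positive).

M_P = 311.9 kN·m

Remove the prop at Q; the released (primary) structure is a cantilever built in at P.
Primary-structure tip deflection at Q by superposition:
  point load 11.9 at a = 4.2: Pa²(3L − a)/(6EI) = 955.1/EI
  clockwise couple 45.6 at a = 2.1: M₀a(2L − a)/(2EI) = 904.9/EI
  triangular load, peak 41.5 at the free end: 11w₀L⁴/(120EI) = 46240/EI
  δ_0 = 48100/EI
Tip deflection under a unit load at Q: L³/(3EI) = 385.9/EI.
The prop prevents deflection at Q: R_Q = δ_0/δ_{QQ} = 48100/385.9 = 124.7 kN.
Moment equilibrium about P: M_P = Σ(load moments about P) − R_Q·L = 1621 − 124.7×10.5 = 311.9 kN·m.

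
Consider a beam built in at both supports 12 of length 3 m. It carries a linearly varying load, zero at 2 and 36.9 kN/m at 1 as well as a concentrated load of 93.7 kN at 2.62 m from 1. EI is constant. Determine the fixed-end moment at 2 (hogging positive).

Take the two fixed-end moments M_1, M_2 as redundants; the released structure is the simple span 12.
End rotations of the released simple span under the applied load (×1/EI):
  at 1: triangular load, peak 36.9: w₀L³/(45EI) = 22.14/EI
  at 2: triangular load, peak 36.9: 7w₀L³/(360EI) = 19.37/EI
  at 1: point load 93.7 at a = 2.62: Pab(L + b)/(6LEI) = 17.52/EI
  at 2: point load 93.7 at a = 2.62: Pab(L + a)/(6LEI) = 29.13/EI
  θ_10 = 39.66/EI,  θ_20 = 48.5/EI
Flexibility coefficients: a unit moment at one end gives L/(3EI) there and L/(6EI) at the far end, so f₁₁ = f₂₂ = 1/EI and f₁₂ = f₂₁ = 0.5/EI.
Compatibility — zero rotation at each built-in end:
  1 M_1 + 0.5 M_2 = 39.66
  0.5 M_1 + 1 M_2 = 48.5
Solving the pair gives M_1 = 20.54 kN·m and M_2 = 38.23 kN·m (hogging).

M_2 = 38.23 kN·m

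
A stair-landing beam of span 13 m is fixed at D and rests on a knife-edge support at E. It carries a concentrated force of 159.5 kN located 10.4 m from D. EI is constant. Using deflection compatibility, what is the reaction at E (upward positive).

Choose R_E as the redundant. The primary structure is the cantilever fixed at D.
Deflection at E on the released cantilever, summing each load's contribution:
  point load 159.5 at a = 10.4: Pa²(3L − a)/(6EI) = 82232/EI
Tip deflection under a unit load at E: L³/(3EI) = 732.3/EI.
The prop prevents deflection at E: R_E = δ_0/δ_{EE} = 82232/732.3 = 112.3 kN.

R_E = 112.3 kN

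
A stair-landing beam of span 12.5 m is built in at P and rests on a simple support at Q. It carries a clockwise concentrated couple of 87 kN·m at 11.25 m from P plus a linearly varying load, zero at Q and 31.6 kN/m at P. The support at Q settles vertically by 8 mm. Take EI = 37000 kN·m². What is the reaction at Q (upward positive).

Choose R_Q as the redundant. The primary structure is the cantilever fixed at P.
Downward deflection at the released point Q due to the loads:
  clockwise couple 87 at a = 11.25: M₀a(2L − a)/(2EI) = 6729/EI
  triangular load, peak 31.6 at the fixed end: w₀L⁴/(30EI) = 25716/EI
  δ_0 = 32445/EI
Tip deflection under a unit load at Q: L³/(3EI) = 651/EI.
With EI = 37000 kN·m²: δ_0 = 0.87689 m and δ_{QQ} = 0.017596 m/kN.
Compatibility — the beam at Q must follow the support down by 0.008 m: δ_0 − R_Q·δ_{QQ} = 0.008, so R_Q = (0.87689 − 0.008)/0.017596 = 49.38 kN.

R_Q = 49.38 kN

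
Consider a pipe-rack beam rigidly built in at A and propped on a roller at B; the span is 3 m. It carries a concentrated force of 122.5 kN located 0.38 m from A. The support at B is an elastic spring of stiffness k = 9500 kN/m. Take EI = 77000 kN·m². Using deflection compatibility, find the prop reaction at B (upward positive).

R_B = 1.486 kN

Choose R_B as the redundant. The primary structure is the cantilever fixed at A.
Downward deflection at the released point B due to the loads:
  point load 122.5 at a = 0.38: Pa²(3L − a)/(6EI) = 25.41/EI
Flexibility coefficient — unit upward force at B: δ_{BB} = L³/(3EI) = 9/EI.
With EI = 77000 kN·m²: δ_0 = 0.00033 m and δ_{BB} = 0.000117 m/kN.
Compatibility — the spring shortens by R_B/k under the reaction it provides: δ_0 − R_B·δ_{BB} = R_B/k. With 1/k = 0.000105 m/kN, R_B = δ_0 / (δ_{BB} + 1/k) = 0.00033 / (0.000117 + 0.000105) = 1.486 kN.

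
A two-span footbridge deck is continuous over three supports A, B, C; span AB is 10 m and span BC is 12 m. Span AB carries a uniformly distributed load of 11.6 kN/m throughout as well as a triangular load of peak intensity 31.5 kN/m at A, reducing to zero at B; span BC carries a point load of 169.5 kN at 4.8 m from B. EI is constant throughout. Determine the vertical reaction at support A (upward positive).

Insert a hinge at B; M_B is the redundant, and each span becomes simply supported.
Discontinuity in slope at B on the released structure — sum the simple-span end rotations:
  span AB: UDL 11.6: wL³/(24EI) = 483.3/EI
  span AB: triangular load, peak 31.5: 7w₀L³/(360EI) = 612.5/EI
  span BC: point load 169.5 at a = 4.8: Pab(L + b)/(6LEI) = 1562/EI
  relative rotation θ_0 = (1096 + 1562)/EI = 2658/EI
A unit hogging moment at B produces rotation L₁/(3EI) + L₂/(3EI) = 7.333/EI.
Compatibility: M_B·(L₁+L₂)/(3EI) = θ_0, giving M_B = 362.4 kN·m (hogging).
Span AB, ΣM about A with M_B applied at B: R_B^{AB}·10 = 1105 + 362.4, so R_B^{AB} = 146.7 kN and R_A = 273.5 − 146.7 = 126.8 kN.

R_A = 126.8 kN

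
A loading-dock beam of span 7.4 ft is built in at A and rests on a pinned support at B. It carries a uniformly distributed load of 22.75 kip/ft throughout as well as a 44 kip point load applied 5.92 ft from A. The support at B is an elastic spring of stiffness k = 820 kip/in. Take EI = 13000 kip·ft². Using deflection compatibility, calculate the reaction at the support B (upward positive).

R_B = 93.2 kip

Take the reaction at B as the redundant and release it; the primary structure is a cantilever fixed at A.
Deflection at B on the released cantilever, summing each load's contribution:
  UDL 22.75: wL⁴/(8EI) = 8527/EI
  point load 44 at a = 5.92: Pa²(3L − a)/(6EI) = 4184/EI
  δ_0 = 12712/EI
Tip deflection under a unit load at B: L³/(3EI) = 135.1/EI.
With EI = 13000 kip·ft²: δ_0 = 0.97781 ft and δ_{BB} = 0.01039 ft/kip.
Compatibility — the spring shortens by R_B/k under the reaction it provides: δ_0 − R_B·δ_{BB} = R_B/k. With 1/k = 1/(820×12) ft/kip = 0.000102 ft/kip, R_B = δ_0 / (δ_{BB} + 1/k) = 0.97781 / (0.01039 + 0.000102) = 93.2 kip.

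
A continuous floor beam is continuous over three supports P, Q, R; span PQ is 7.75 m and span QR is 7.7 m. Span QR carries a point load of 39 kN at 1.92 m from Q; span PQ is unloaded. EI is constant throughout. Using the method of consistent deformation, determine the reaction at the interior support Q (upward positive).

Take M_Q as the redundant. Released structure: two simple spans PQ and QR with a hinge at Q.
Rotations at Q on the released spans (each span's end-slope, ×1/EI):
  span QR: point load 39 at a = 1.92: Pab(L + b)/(6LEI) = 126.3/EI
  relative rotation θ_0 = (0 + 126.3)/EI = 126.3/EI
A unit hogging moment at Q produces rotation L₁/(3EI) + L₂/(3EI) = 5.15/EI.
Compatibility: M_Q·(L₁+L₂)/(3EI) = θ_0, giving M_Q = 24.52 kN·m (hogging).
Span PQ, ΣM about P with M_Q applied at Q: R_Q^{PQ}·7.75 = 0 + 24.52, so R_Q^{PQ} = 3.164 kN and R_P = 0 − 3.164 = -3.164 kN.
Span QR, ΣM about R: R_Q^{QR}·7.7 = 225.4 + 24.52, so R_Q^{QR} = 32.46 kN and R_R = 39 − 32.46 = 6.54 kN.
R_Q = 3.164 + 32.46 = 35.62 kN.

R_Q = 35.62 kN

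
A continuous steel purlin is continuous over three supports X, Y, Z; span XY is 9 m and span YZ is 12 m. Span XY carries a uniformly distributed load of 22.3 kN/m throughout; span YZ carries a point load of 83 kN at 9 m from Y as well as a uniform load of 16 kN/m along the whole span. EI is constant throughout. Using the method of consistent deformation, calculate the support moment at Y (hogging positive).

Insert a hinge at Y; M_Y is the redundant, and each span becomes simply supported.
End slopes at the hinge Y, treating each span as simply supported:
  span XY: UDL 22.3: wL³/(24EI) = 677.4/EI
  span YZ: point load 83 at a = 9: Pab(L + b)/(6LEI) = 466.9/EI
  span YZ: UDL 16: wL³/(24EI) = 1152/EI
  relative rotation θ_0 = (677.4 + 1619)/EI = 2296/EI
A unit hogging moment at Y produces rotation L₁/(3EI) + L₂/(3EI) = 7/EI.
Compatibility: M_Y·(L₁+L₂)/(3EI) = θ_0, giving M_Y = 328 kN·m (hogging).

M_Y = 328 kN·m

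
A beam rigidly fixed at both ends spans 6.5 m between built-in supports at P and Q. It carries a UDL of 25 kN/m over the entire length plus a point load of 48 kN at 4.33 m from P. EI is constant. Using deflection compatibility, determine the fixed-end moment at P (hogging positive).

M_P = 111.2 kN·m

Take the two fixed-end moments M_P, M_Q as redundants; the released structure is the simple span PQ.
Simple-span end rotations at P and Q under the given loads:
  at P: UDL 25: wL³/(24EI) = 286.1/EI
  at Q: UDL 25: wL³/(24EI) = 286.1/EI
  at P: point load 48 at a = 4.33: Pab(L + b)/(6LEI) = 100.3/EI
  at Q: point load 48 at a = 4.33: Pab(L + a)/(6LEI) = 125.2/EI
  θ_P0 = 386.3/EI,  θ_Q0 = 411.3/EI
Flexibility coefficients: a unit moment at one end gives L/(3EI) there and L/(6EI) at the far end, so f₁₁ = f₂₂ = 2.167/EI and f₁₂ = f₂₁ = 1.083/EI.
Compatibility — zero rotation at each built-in end:
  2.167 M_P + 1.083 M_Q = 386.3
  1.083 M_P + 2.167 M_Q = 411.3
Solving the pair gives M_P = 111.2 kN·m and M_Q = 134.2 kN·m (hogging).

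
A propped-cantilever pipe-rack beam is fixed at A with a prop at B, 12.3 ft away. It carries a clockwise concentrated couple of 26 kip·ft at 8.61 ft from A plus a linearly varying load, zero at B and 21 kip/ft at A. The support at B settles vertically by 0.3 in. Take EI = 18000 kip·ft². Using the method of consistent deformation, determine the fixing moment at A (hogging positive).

Take the reaction at B as the redundant and release it; the primary structure is a cantilever fixed at A.
Primary-structure tip deflection at B by superposition:
  clockwise couple 26 at a = 8.61: M₀a(2L − a)/(2EI) = 1790/EI
  triangular load, peak 21 at the fixed end: w₀L⁴/(30EI) = 16022/EI
  δ_0 = 17812/EI
Tip deflection under a unit load at B: L³/(3EI) = 620.3/EI.
With EI = 18000 kip·ft²: δ_0 = 0.98955 ft and δ_{BB} = 0.03446 ft/kip.
Compatibility — the beam at B must follow the support down by 0.025 ft: δ_0 − R_B·δ_{BB} = 0.025, so R_B = (0.98955 − 0.025)/0.03446 = 27.99 kip.
Moment equilibrium about A: M_A = Σ(load moments about A) − R_B·L = 555.5 − 27.99×12.3 = 211.2 kip·ft.

M_A = 211.2 kip·ft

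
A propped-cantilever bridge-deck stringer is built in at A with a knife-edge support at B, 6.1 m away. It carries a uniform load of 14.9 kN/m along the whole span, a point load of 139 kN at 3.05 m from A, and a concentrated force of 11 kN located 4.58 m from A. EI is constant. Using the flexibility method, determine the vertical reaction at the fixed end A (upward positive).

Take the reaction at B as the redundant and release it; the primary structure is a cantilever fixed at A.
Primary-structure tip deflection at B by superposition:
  UDL 14.9: wL⁴/(8EI) = 2579/EI
  point load 139 at a = 3.05: Pa²(3L − a)/(6EI) = 3286/EI
  point load 11 at a = 4.58: Pa²(3L − a)/(6EI) = 527.6/EI
  δ_0 = 6393/EI
Flexibility coefficient — unit upward force at B: δ_{BB} = L³/(3EI) = 75.66/EI.
The prop prevents deflection at B: R_B = δ_0/δ_{BB} = 6393/75.66 = 84.49 kN.
Vertical equilibrium: R_A = ΣP − R_B = 240.9 − 84.49 = 156.4 kN.

R_A = 156.4 kN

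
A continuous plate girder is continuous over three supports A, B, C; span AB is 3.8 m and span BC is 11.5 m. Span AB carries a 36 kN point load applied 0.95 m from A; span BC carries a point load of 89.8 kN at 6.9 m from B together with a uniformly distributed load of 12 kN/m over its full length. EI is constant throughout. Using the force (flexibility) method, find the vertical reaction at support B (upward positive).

R_B = 213.2 kN

Release continuity at B by inserting a hinge; the redundant is the internal moment M_B. The primary structure is two simply-supported spans AB and BC.
End slopes at the hinge B, treating each span as simply supported:
  span AB: point load 36 at a = 0.95: Pab(L + a)/(6LEI) = 20.31/EI
  span BC: point load 89.8 at a = 6.9: Pab(L + b)/(6LEI) = 665.1/EI
  span BC: UDL 12: wL³/(24EI) = 760.4/EI
  relative rotation θ_0 = (20.31 + 1425)/EI = 1446/EI
A unit hogging moment at B produces rotation L₁/(3EI) + L₂/(3EI) = 5.1/EI.
Slope continuity at B: θ_0 = M_B·5.1/EI, so M_B = 1446/5.1 = 283.5 kN·m (hogging).
Span AB, ΣM about A with M_B applied at B: R_B^{AB}·3.8 = 34.2 + 283.5, so R_B^{AB} = 83.6 kN and R_A = 36 − 83.6 = -47.6 kN.
Span BC, ΣM about C: R_B^{BC}·11.5 = 1207 + 283.5, so R_B^{BC} = 129.6 kN and R_C = 227.8 − 129.6 = 98.23 kN.
R_B = 83.6 + 129.6 = 213.2 kN.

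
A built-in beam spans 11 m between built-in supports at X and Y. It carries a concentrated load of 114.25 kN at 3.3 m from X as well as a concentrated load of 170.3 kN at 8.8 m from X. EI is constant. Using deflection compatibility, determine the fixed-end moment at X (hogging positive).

M_X = 244.7 kN·m

Release both end moments; the primary structure is a simply-supported span XY with redundants M_X and M_Y.
End rotations of the released simple span under the applied load (×1/EI):
  at X: point load 114.25 at a = 3.3: Pab(L + b)/(6LEI) = 822.5/EI
  at Y: point load 114.25 at a = 3.3: Pab(L + a)/(6LEI) = 629/EI
  at X: point load 170.3 at a = 8.8: Pab(L + b)/(6LEI) = 659.4/EI
  at Y: point load 170.3 at a = 8.8: Pab(L + a)/(6LEI) = 989.1/EI
  θ_X0 = 1482/EI,  θ_Y0 = 1618/EI
Flexibility coefficients: a unit moment at one end gives L/(3EI) there and L/(6EI) at the far end, so f₁₁ = f₂₂ = 3.667/EI and f₁₂ = f₂₁ = 1.833/EI.
Compatibility — zero rotation at each built-in end:
  3.667 M_X + 1.833 M_Y = 1482
  1.833 M_X + 3.667 M_Y = 1618
Solving the pair gives M_X = 244.7 kN·m and M_Y = 319 kN·m (hogging).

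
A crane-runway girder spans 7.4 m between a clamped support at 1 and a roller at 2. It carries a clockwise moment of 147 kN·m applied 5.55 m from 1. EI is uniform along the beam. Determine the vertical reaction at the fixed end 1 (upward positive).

R_1 = -27.93 kN

Choose R_2 as the redundant. The primary structure is the cantilever fixed at 1.
Downward deflection at the released point 2 due to the loads:
  clockwise couple 147 at a = 5.55: M₀a(2L − a)/(2EI) = 3773/EI
Flexibility coefficient — unit upward force at 2: δ_{22} = L³/(3EI) = 135.1/EI.
Compatibility at 2: δ_0 − R_2·δ_{22} = 0, so R_2 = 3773/135.1 = 27.93 kN.
Vertical equilibrium: R_1 = ΣP − R_2 = 0 − 27.93 = -27.93 kN.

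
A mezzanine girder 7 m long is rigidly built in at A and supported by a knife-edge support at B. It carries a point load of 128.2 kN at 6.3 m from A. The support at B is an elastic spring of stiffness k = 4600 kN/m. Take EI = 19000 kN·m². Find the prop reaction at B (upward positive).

Take the reaction at B as the redundant and release it; the primary structure is a cantilever fixed at A.
Downward deflection at the released point B due to the loads:
  point load 128.2 at a = 6.3: Pa²(3L − a)/(6EI) = 12466/EI
Tip deflection under a unit load at B: L³/(3EI) = 114.3/EI.
With EI = 19000 kN·m²: δ_0 = 0.65612 m and δ_{BB} = 0.006018 m/kN.
Compatibility — the spring shortens by R_B/k under the reaction it provides: δ_0 − R_B·δ_{BB} = R_B/k. With 1/k = 0.000217 m/kN, R_B = δ_0 / (δ_{BB} + 1/k) = 0.65612 / (0.006018 + 0.000217) = 105.2 kN.

R_B = 105.2 kN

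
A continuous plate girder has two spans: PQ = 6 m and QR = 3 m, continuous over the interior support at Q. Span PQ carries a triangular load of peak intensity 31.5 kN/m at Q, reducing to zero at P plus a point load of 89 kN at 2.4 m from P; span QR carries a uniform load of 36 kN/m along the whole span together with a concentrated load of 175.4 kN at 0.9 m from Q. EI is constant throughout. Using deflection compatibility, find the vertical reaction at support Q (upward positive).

Release continuity at Q by inserting a hinge; the redundant is the internal moment M_Q. The primary structure is two simply-supported spans PQ and QR.
End slopes at the hinge Q, treating each span as simply supported:
  span PQ: triangular load, peak 31.5: w₀L³/(45EI) = 151.2/EI
  span PQ: point load 89 at a = 2.4: Pab(L + a)/(6LEI) = 179.4/EI
  span QR: UDL 36: wL³/(24EI) = 40.5/EI
  span QR: point load 175.4 at a = 0.9: Pab(L + b)/(6LEI) = 93.93/EI
  relative rotation θ_0 = (330.6 + 134.4)/EI = 465.1/EI
A unit hogging moment at Q produces rotation L₁/(3EI) + L₂/(3EI) = 3/EI.
Compatibility: M_Q·(L₁+L₂)/(3EI) = θ_0, giving M_Q = 155 kN·m (hogging).
Span PQ, ΣM about P with M_Q applied at Q: R_Q^{PQ}·6 = 591.6 + 155, so R_Q^{PQ} = 124.4 kN and R_P = 183.5 − 124.4 = 59.06 kN.
Span QR, ΣM about R: R_Q^{QR}·3 = 530.3 + 155, so R_Q^{QR} = 228.5 kN and R_R = 283.4 − 228.5 = 54.95 kN.
R_Q = 124.4 + 228.5 = 352.9 kN.

R_Q = 352.9 kN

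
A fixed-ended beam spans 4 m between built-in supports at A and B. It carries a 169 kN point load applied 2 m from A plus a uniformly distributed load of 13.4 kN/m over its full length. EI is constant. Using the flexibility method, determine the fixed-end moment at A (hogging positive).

M_A = 102.4 kN·m

Take the two fixed-end moments M_A, M_B as redundants; the released structure is the simple span AB.
On the primary (simply-supported) span, the end slopes from the loading are:
  at A: point load 169 at a = 2: Pab(L + b)/(6LEI) = 169/EI
  at B: point load 169 at a = 2: Pab(L + a)/(6LEI) = 169/EI
  at A: UDL 13.4: wL³/(24EI) = 35.73/EI
  at B: UDL 13.4: wL³/(24EI) = 35.73/EI
  θ_A0 = 204.7/EI,  θ_B0 = 204.7/EI
Flexibility coefficients: a unit moment at one end gives L/(3EI) there and L/(6EI) at the far end, so f₁₁ = f₂₂ = 1.333/EI and f₁₂ = f₂₁ = 0.6667/EI.
Compatibility — zero rotation at each built-in end:
  1.333 M_A + 0.6667 M_B = 204.7
  0.6667 M_A + 1.333 M_B = 204.7
Solving the pair gives M_A = 102.4 kN·m and M_B = 102.4 kN·m (hogging).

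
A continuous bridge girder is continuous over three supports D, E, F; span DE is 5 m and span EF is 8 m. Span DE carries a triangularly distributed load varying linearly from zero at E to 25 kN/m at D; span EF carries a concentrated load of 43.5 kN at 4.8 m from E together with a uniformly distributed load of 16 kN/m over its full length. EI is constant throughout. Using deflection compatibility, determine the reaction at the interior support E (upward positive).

R_E = 144.1 kN

Release continuity at E by inserting a hinge; the redundant is the internal moment M_E. The primary structure is two simply-supported spans DE and EF.
Discontinuity in slope at E on the released structure — sum the simple-span end rotations:
  span DE: triangular load, peak 25: 7w₀L³/(360EI) = 60.76/EI
  span EF: point load 43.5 at a = 4.8: Pab(L + b)/(6LEI) = 155.9/EI
  span EF: UDL 16: wL³/(24EI) = 341.3/EI
  relative rotation θ_0 = (60.76 + 497.2)/EI = 558/EI
A unit hogging moment at E produces rotation L₁/(3EI) + L₂/(3EI) = 4.333/EI.
Compatibility: M_E·(L₁+L₂)/(3EI) = θ_0, giving M_E = 128.8 kN·m (hogging).
Span DE, ΣM about D with M_E applied at E: R_E^{DE}·5 = 104.2 + 128.8, so R_E^{DE} = 46.59 kN and R_D = 62.5 − 46.59 = 15.91 kN.
Span EF, ΣM about F: R_E^{EF}·8 = 651.2 + 128.8, so R_E^{EF} = 97.5 kN and R_F = 171.5 − 97.5 = 74 kN.
R_E = 46.59 + 97.5 = 144.1 kN.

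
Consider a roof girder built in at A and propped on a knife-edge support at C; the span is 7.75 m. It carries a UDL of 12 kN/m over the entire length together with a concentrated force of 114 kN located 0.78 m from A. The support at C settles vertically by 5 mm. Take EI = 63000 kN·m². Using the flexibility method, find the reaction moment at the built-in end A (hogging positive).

Choose R_C as the redundant. The primary structure is the cantilever fixed at A.
Downward deflection at the released point C due to the loads:
  UDL 12: wL⁴/(8EI) = 5411/EI
  point load 114 at a = 0.78: Pa²(3L − a)/(6EI) = 259.7/EI
  δ_0 = 5671/EI
Tip deflection under a unit load at C: L³/(3EI) = 155.2/EI.
With EI = 63000 kN·m²: δ_0 = 0.090016 m and δ_{CC} = 0.002463 m/kN.
Compatibility — the beam at C must follow the support down by 0.005 m: δ_0 − R_C·δ_{CC} = 0.005, so R_C = (0.090016 − 0.005)/0.002463 = 34.52 kN.
Moment equilibrium about A: M_A = Σ(load moments about A) − R_C·L = 449.3 − 34.52×7.75 = 181.8 kN·m.

M_A = 181.8 kN·m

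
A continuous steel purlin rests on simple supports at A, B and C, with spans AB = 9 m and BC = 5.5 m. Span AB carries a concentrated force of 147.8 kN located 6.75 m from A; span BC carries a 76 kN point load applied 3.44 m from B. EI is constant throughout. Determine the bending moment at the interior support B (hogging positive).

M_B = 161 kN·m

Take M_B as the redundant. Released structure: two simple spans AB and BC with a hinge at B.
Rotations at B on the released spans (each span's end-slope, ×1/EI):
  span AB: point load 147.8 at a = 6.75: Pab(L + a)/(6LEI) = 654.7/EI
  span BC: point load 76 at a = 3.44: Pab(L + b)/(6LEI) = 123.4/EI
  relative rotation θ_0 = (654.7 + 123.4)/EI = 778.1/EI
A unit hogging moment at B produces rotation L₁/(3EI) + L₂/(3EI) = 4.833/EI.
Slope continuity at B: θ_0 = M_B·4.833/EI, so M_B = 778.1/4.833 = 161 kN·m (hogging).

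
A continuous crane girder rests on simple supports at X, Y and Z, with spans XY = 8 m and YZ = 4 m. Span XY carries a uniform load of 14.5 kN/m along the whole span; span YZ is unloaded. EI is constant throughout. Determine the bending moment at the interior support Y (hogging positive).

Insert a hinge at Y; M_Y is the redundant, and each span becomes simply supported.
End slopes at the hinge Y, treating each span as simply supported:
  span XY: UDL 14.5: wL³/(24EI) = 309.3/EI
  relative rotation θ_0 = (309.3 + 0)/EI = 309.3/EI
A unit hogging moment at Y produces rotation L₁/(3EI) + L₂/(3EI) = 4/EI.
Compatibility: M_Y·(L₁+L₂)/(3EI) = θ_0, giving M_Y = 77.33 kN·m (hogging).

M_Y = 77.33 kN·m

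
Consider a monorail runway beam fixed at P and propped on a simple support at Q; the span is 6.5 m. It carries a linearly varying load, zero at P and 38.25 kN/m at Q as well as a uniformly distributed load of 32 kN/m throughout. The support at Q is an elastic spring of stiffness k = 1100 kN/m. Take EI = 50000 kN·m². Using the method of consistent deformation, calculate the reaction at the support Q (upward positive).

Remove the prop at Q; the released (primary) structure is a cantilever built in at P.
Free-end deflection of the primary structure under the applied loading (downward +):
  triangular load, peak 38.25 at the free end: 11w₀L⁴/(120EI) = 6259/EI
  UDL 32: wL⁴/(8EI) = 7140/EI
  δ_0 = 13399/EI
Tip deflection under a unit load at Q: L³/(3EI) = 91.54/EI.
With EI = 50000 kN·m²: δ_0 = 0.26798 m and δ_{QQ} = 0.001831 m/kN.
Compatibility — the spring shortens by R_Q/k under the reaction it provides: δ_0 − R_Q·δ_{QQ} = R_Q/k. With 1/k = 0.000909 m/kN, R_Q = δ_0 / (δ_{QQ} + 1/k) = 0.26798 / (0.001831 + 0.000909) = 97.81 kN.

R_Q = 97.81 kN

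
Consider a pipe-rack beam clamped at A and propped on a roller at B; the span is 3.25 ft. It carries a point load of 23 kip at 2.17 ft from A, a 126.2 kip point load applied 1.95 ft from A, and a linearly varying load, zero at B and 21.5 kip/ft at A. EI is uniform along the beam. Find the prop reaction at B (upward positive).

R_B = 73.46 kip

Choose R_B as the redundant. The primary structure is the cantilever fixed at A.
Downward deflection at the released point B due to the loads:
  point load 23 at a = 2.17: Pa²(3L − a)/(6EI) = 136.8/EI
  point load 126.2 at a = 1.95: Pa²(3L − a)/(6EI) = 623.8/EI
  triangular load, peak 21.5 at the fixed end: w₀L⁴/(30EI) = 79.96/EI
  δ_0 = 840.6/EI
Tip deflection under a unit load at B: L³/(3EI) = 11.44/EI.
The prop prevents deflection at B: R_B = δ_0/δ_{BB} = 840.6/11.44 = 73.46 kip.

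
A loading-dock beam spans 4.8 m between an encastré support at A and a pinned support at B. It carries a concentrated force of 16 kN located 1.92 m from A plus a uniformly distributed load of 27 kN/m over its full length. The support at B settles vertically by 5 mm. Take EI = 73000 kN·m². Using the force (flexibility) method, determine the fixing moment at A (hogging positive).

Remove the prop at B; the released (primary) structure is a cantilever built in at A.
Downward deflection at the released point B due to the loads:
  point load 16 at a = 1.92: Pa²(3L − a)/(6EI) = 122.7/EI
  UDL 27: wL⁴/(8EI) = 1792/EI
  δ_0 = 1914/EI
Tip deflection under a unit load at B: L³/(3EI) = 36.86/EI.
With EI = 73000 kN·m²: δ_0 = 0.026223 m and δ_{BB} = 0.000505 m/kN.
Compatibility — the beam at B must follow the support down by 0.005 m: δ_0 − R_B·δ_{BB} = 0.005, so R_B = (0.026223 − 0.005)/0.000505 = 42.03 kN.
Moment equilibrium about A: M_A = Σ(load moments about A) − R_B·L = 341.8 − 42.03×4.8 = 140 kN·m.

M_A = 140 kN·m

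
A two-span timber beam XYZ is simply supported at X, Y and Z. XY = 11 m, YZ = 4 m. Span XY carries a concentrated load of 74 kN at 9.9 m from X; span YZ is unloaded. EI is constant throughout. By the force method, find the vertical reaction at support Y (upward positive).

Insert a hinge at Y; M_Y is the redundant, and each span becomes simply supported.
Rotations at Y on the released spans (each span's end-slope, ×1/EI):
  span XY: point load 74 at a = 9.9: Pab(L + a)/(6LEI) = 255.2/EI
  relative rotation θ_0 = (255.2 + 0)/EI = 255.2/EI
A unit hogging moment at Y produces rotation L₁/(3EI) + L₂/(3EI) = 5/EI.
Slope continuity at Y: θ_0 = M_Y·5/EI, so M_Y = 255.2/5 = 51.04 kN·m (hogging).
Span XY, ΣM about X with M_Y applied at Y: R_Y^{XY}·11 = 732.6 + 51.04, so R_Y^{XY} = 71.24 kN and R_X = 74 − 71.24 = 2.76 kN.
Span YZ, ΣM about Z: R_Y^{YZ}·4 = 0 + 51.04, so R_Y^{YZ} = 12.76 kN and R_Z = 0 − 12.76 = -12.76 kN.
R_Y = 71.24 + 12.76 = 84 kN.

R_Y = 84 kN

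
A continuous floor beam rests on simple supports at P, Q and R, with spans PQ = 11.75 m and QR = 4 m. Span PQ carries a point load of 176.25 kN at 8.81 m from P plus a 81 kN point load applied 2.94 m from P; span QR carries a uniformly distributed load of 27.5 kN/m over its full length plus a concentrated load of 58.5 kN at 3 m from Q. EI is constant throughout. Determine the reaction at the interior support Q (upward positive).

R_Q = 341.9 kN

Release continuity at Q by inserting a hinge; the redundant is the internal moment M_Q. The primary structure is two simply-supported spans PQ and QR.
Discontinuity in slope at Q on the released structure — sum the simple-span end rotations:
  span PQ: point load 176.25 at a = 8.81: Pab(L + a)/(6LEI) = 1331/EI
  span PQ: point load 81 at a = 2.94: Pab(L + a)/(6LEI) = 437.2/EI
  span QR: UDL 27.5: wL³/(24EI) = 73.33/EI
  span QR: point load 58.5 at a = 3: Pab(L + b)/(6LEI) = 36.56/EI
  relative rotation θ_0 = (1768 + 109.9)/EI = 1878/EI
A unit hogging moment at Q produces rotation L₁/(3EI) + L₂/(3EI) = 5.25/EI.
Slope continuity at Q: θ_0 = M_Q·5.25/EI, so M_Q = 1878/5.25 = 357.8 kN·m (hogging).
Span PQ, ΣM about P with M_Q applied at Q: R_Q^{PQ}·11.75 = 1791 + 357.8, so R_Q^{PQ} = 182.9 kN and R_P = 257.2 − 182.9 = 74.38 kN.
Span QR, ΣM about R: R_Q^{QR}·4 = 278.5 + 357.8, so R_Q^{QR} = 159.1 kN and R_R = 168.5 − 159.1 = 9.428 kN.
R_Q = 182.9 + 159.1 = 341.9 kN.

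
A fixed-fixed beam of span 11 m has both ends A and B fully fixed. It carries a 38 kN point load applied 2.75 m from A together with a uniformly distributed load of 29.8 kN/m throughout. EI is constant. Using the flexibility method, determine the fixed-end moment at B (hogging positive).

M_B = 320.1 kN·m

Take the two fixed-end moments M_A, M_B as redundants; the released structure is the simple span AB.
On the primary (simply-supported) span, the end slopes from the loading are:
  at A: point load 38 at a = 2.75: Pab(L + b)/(6LEI) = 251.5/EI
  at B: point load 38 at a = 2.75: Pab(L + a)/(6LEI) = 179.6/EI
  at A: UDL 29.8: wL³/(24EI) = 1653/EI
  at B: UDL 29.8: wL³/(24EI) = 1653/EI
  θ_A0 = 1904/EI,  θ_B0 = 1832/EI
Flexibility coefficients: a unit moment at one end gives L/(3EI) there and L/(6EI) at the far end, so f₁₁ = f₂₂ = 3.667/EI and f₁₂ = f₂₁ = 1.833/EI.
Compatibility — zero rotation at each built-in end:
  3.667 M_A + 1.833 M_B = 1904
  1.833 M_A + 3.667 M_B = 1832
Solving the pair gives M_A = 359.3 kN·m and M_B = 320.1 kN·m (hogging).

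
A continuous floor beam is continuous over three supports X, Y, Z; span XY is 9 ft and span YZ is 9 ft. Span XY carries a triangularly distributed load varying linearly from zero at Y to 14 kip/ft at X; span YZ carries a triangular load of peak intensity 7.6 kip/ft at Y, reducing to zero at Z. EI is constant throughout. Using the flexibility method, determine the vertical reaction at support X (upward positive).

Insert a hinge at Y; M_Y is the redundant, and each span becomes simply supported.
Discontinuity in slope at Y on the released structure — sum the simple-span end rotations:
  span XY: triangular load, peak 14: 7w₀L³/(360EI) = 198.4/EI
  span YZ: triangular load, peak 7.6: w₀L³/(45EI) = 123.1/EI
  relative rotation θ_0 = (198.4 + 123.1)/EI = 321.6/EI
A unit hogging moment at Y produces rotation L₁/(3EI) + L₂/(3EI) = 6/EI.
Slope continuity at Y: θ_0 = M_Y·6/EI, so M_Y = 321.6/6 = 53.59 kip·ft (hogging).
Span XY, ΣM about X with M_Y applied at Y: R_Y^{XY}·9 = 189 + 53.59, so R_Y^{XY} = 26.95 kip and R_X = 63 − 26.95 = 36.05 kip.

R_X = 36.05 kip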